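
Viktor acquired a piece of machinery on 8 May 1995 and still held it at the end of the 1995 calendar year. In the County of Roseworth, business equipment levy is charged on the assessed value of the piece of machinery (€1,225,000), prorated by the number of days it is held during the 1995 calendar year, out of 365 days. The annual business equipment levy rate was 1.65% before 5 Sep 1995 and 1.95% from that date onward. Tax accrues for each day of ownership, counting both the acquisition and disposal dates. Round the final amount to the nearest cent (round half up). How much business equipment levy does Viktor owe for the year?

€14,367.74

8 May – 4 Sep 1995: 120 days at 1.65% → €1,225,000 × 1.65% × 120/365 = €6,645.2055
5 Sep – 31 Dec 1995: 118 days at 1.95% → €1,225,000 × 1.95% × 118/365 = €7,722.5342
Total = €14,367.7397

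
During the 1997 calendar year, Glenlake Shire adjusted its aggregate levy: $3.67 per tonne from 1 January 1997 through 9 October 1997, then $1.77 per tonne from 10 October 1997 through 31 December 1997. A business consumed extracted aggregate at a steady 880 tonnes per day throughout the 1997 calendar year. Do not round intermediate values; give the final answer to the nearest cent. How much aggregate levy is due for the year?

1 January – 9 October 1997: 282 days × 880 tonnes/day = 248,160 tonnes at $3.67/tonne → $910,747.20
10 October – 31 December 1997: 83 days × 880 tonnes/day = 73,040 tonnes at $1.77/tonne → $129,280.80

$1,040,028.00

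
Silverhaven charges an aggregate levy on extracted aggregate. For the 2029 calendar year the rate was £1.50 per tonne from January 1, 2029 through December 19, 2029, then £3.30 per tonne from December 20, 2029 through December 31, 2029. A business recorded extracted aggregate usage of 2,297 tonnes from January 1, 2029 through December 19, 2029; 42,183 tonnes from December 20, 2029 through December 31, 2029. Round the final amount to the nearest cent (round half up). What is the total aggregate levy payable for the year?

£142,649.40

January 1 – December 19, 2029: 2,297 tonnes at £1.50/tonne → £3,445.50
December 20 – December 31, 2029: 42,183 tonnes at £3.30/tonne → £139,203.90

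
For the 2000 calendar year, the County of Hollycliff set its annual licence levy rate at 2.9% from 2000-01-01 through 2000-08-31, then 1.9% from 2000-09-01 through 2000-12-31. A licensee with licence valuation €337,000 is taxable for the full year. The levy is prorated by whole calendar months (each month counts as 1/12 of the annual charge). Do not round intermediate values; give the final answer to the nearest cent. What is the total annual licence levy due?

€8,649.67

2000-01-01 to 2000-08-31: 8 months at 2.9% → €337,000 × 2.9% × 8/12 = €6,515.3333
2000-09-01 to 2000-12-31: 4 months at 1.9% → €337,000 × 1.9% × 4/12 = €2,134.3333
Total = €8,649.6667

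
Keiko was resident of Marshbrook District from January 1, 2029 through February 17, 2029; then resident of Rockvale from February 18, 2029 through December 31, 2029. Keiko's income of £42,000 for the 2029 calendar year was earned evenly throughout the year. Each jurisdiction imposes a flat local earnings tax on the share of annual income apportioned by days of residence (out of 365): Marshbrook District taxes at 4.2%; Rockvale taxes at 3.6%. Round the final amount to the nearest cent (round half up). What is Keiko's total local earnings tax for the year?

£1,545.14

Marshbrook District, January 1 – February 17, 2029: 48 days → £42,000 × 4.2% × 48/365 = £231.9781
Rockvale, February 18 – December 31, 2029: 317 days → £42,000 × 3.6% × 317/365 = £1,313.1616
Total = £1,545.1397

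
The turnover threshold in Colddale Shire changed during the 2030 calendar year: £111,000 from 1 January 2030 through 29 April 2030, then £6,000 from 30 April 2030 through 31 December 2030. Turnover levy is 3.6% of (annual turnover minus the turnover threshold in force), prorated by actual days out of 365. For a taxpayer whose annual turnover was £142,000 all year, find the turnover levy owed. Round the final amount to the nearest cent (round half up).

£3,663.62

1 January – 29 April 2030: 119 days, exemption £111,000 → (£142,000 − £111,000) × 3.6% × 119/365 = £363.8466
30 April – 31 December 2030: 246 days, exemption £6,000 → (£142,000 − £6,000) × 3.6% × 246/365 = £3,299.7699
Total = £3,663.6164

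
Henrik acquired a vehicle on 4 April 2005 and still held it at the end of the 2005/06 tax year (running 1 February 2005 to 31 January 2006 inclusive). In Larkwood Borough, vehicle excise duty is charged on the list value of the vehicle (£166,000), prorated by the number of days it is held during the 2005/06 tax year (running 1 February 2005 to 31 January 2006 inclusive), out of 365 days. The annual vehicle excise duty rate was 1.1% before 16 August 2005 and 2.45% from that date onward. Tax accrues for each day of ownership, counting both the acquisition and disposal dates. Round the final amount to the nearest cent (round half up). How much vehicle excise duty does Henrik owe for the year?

4 April – 15 August 2005: 134 days at 1.1% → £166,000 × 1.1% × 134/365 = £670.3671
16 August 2005 – 31 January 2006: 169 days at 2.45% → £166,000 × 2.45% × 169/365 = £1,883.0767
Total = £2,553.4438

£2,553.44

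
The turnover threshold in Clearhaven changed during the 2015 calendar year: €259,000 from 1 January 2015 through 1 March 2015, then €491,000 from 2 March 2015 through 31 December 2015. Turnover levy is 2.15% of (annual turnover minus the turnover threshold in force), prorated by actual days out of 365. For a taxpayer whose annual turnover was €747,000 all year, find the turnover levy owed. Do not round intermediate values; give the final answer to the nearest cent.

1 January – 1 March 2015: 60 days, exemption €259,000 → (€747,000 − €259,000) × 2.15% × 60/365 = €1,724.7123
2 March – 31 December 2015: 305 days, exemption €491,000 → (€747,000 − €491,000) × 2.15% × 305/365 = €4,599.2329
Total = €6,323.9452

€6,323.95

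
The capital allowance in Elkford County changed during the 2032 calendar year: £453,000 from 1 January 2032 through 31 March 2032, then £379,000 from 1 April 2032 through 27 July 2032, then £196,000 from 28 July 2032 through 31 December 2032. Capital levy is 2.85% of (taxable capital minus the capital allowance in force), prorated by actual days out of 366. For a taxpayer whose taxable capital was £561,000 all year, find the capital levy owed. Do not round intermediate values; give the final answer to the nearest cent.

1 January – 31 March 2032: 91 days, exemption £453,000 → (£561,000 − £453,000) × 2.85% × 91/366 = £765.2951
1 April – 27 July 2032: 118 days, exemption £379,000 → (£561,000 − £379,000) × 2.85% × 118/366 = £1,672.3115
28 July – 31 December 2032: 157 days, exemption £196,000 → (£561,000 − £196,000) × 2.85% × 157/366 = £4,462.2746
Total = £6,899.8811

£6,899.88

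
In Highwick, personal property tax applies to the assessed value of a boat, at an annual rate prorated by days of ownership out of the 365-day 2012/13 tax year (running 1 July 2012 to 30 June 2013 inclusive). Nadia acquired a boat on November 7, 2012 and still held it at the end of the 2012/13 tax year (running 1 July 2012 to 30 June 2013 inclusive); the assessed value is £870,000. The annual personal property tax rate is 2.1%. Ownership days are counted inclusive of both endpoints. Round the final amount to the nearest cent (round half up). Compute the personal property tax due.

Days held (November 7, 2012 – June 30, 2013): 236 out of 365
Tax = £870,000 × 2.1% × 236/365 = £11,812.9315

£11,812.93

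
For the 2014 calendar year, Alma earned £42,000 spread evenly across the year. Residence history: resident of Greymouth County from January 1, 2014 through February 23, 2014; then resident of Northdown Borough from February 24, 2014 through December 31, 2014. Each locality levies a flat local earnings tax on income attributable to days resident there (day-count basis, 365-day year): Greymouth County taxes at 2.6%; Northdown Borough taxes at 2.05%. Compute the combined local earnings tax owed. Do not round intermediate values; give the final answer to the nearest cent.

£895.18

Greymouth County, January 1 – February 23, 2014: 54 days → £42,000 × 2.6% × 54/365 = £161.5562
Northdown Borough, February 24 – December 31, 2014: 311 days → £42,000 × 2.05% × 311/365 = £733.6192
Total = £895.1753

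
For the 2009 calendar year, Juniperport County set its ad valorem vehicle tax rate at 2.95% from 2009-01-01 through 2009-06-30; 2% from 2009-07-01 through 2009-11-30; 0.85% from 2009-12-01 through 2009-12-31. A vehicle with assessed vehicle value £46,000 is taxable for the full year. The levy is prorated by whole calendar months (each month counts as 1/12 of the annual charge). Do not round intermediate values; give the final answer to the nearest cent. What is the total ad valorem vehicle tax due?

£1,094.42

2009-01-01 to 2009-06-30: 6 months at 2.95% → £46,000 × 2.95% × 6/12 = £678.5000
2009-07-01 to 2009-11-30: 5 months at 2% → £46,000 × 2% × 5/12 = £383.3333
2009-12-01 to 2009-12-31: 1 month at 0.85% → £46,000 × 0.85% × 1/12 = £32.5833
Total = £1,094.4167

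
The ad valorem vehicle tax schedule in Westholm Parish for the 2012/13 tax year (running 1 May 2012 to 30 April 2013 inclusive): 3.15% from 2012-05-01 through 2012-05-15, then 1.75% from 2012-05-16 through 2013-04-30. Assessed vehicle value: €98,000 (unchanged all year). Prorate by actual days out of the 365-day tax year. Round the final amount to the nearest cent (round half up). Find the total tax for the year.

2012-05-01 to 2012-05-15: 15 days at 3.15% → €98,000 × 3.15% × 15/365 = €126.8630
2012-05-16 to 2013-04-30: 350 days at 1.75% → €98,000 × 1.75% × 350/365 = €1,644.5205
Total = €1,771.3836

€1,771.38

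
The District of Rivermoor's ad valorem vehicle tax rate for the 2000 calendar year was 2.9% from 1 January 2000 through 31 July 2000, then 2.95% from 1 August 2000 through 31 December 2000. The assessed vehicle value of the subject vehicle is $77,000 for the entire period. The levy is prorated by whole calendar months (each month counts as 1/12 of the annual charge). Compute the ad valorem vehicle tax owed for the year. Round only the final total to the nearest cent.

$2,249.04

1 January – 31 July 2000: 7 months at 2.9% → $77,000 × 2.9% × 7/12 = $1,302.5833
1 August – 31 December 2000: 5 months at 2.95% → $77,000 × 2.95% × 5/12 = $946.4583
Total = $2,249.0417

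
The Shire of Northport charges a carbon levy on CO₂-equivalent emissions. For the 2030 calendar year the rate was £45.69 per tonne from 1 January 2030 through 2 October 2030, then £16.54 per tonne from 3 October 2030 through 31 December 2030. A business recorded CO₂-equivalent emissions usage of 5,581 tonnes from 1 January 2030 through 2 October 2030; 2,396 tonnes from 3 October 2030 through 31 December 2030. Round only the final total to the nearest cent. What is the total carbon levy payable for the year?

1 January – 2 October 2030: 5,581 tonnes at £45.69/tonne → £254995.89
3 October – 31 December 2030: 2,396 tonnes at £16.54/tonne → £39629.84

£294625.73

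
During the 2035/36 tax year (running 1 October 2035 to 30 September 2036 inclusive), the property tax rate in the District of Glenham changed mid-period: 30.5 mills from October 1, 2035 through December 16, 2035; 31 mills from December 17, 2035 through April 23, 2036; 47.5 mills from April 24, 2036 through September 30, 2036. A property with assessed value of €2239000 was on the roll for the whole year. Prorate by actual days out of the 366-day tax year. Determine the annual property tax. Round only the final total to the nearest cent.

October 1 – December 16, 2035: 77 days at 30.5 mills → €2239000 × 3.05% × 77/366 = €14366.9167
December 17, 2035 – April 23, 2036: 129 days at 31 mills → €2239000 × 3.1% × 129/366 = €24463.8279
April 24 – September 30, 2036: 160 days at 47.5 mills → €2239000 × 4.75% × 160/366 = €46492.8962
Total = €85323.6407

€85323.64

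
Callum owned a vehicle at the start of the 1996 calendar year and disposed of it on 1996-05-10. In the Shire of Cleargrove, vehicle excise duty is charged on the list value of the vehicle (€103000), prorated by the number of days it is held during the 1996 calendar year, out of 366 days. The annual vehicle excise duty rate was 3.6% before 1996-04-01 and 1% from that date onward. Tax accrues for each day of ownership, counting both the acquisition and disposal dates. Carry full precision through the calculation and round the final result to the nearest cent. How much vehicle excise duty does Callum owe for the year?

1996-01-01 to 1996-03-31: 91 days at 3.6% → €103000 × 3.6% × 91/366 = €921.9344
1996-04-01 to 1996-05-10: 40 days at 1% → €103000 × 1% × 40/366 = €112.5683
Total = €1034.5027

€1034.50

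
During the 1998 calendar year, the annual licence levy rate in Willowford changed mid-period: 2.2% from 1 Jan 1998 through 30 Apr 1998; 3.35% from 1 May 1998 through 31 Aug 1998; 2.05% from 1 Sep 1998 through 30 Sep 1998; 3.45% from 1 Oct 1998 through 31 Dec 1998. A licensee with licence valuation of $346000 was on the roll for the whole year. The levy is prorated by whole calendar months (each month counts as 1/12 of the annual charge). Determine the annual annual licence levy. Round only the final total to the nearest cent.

1 Jan – 30 Apr 1998: 4 months at 2.2% → $346000 × 2.2% × 4/12 = $2537.3333
1 May – 31 Aug 1998: 4 months at 3.35% → $346000 × 3.35% × 4/12 = $3863.6667
1 Sep – 30 Sep 1998: 1 month at 2.05% → $346000 × 2.05% × 1/12 = $591.0833
1 Oct – 31 Dec 1998: 3 months at 3.45% → $346000 × 3.45% × 3/12 = $2984.2500
Total = $9976.3333

$9976.33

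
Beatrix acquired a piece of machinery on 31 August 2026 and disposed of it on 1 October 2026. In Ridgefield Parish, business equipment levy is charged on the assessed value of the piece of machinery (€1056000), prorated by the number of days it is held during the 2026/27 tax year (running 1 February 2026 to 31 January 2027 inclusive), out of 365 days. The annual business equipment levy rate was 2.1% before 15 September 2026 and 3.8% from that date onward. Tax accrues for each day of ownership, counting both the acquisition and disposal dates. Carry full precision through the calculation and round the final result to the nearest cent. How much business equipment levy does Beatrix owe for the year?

31 August – 14 September 2026: 15 days at 2.1% → €1056000 × 2.1% × 15/365 = €911.3425
15 September – 1 October 2026: 17 days at 3.8% → €1056000 × 3.8% × 17/365 = €1868.9753
Total = €2780.3178

€2780.32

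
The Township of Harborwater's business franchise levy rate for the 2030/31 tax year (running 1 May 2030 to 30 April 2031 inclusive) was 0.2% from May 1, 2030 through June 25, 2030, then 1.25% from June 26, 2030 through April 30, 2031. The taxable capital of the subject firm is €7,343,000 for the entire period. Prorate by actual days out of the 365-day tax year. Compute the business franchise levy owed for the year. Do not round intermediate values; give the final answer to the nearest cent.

May 1 – June 25, 2030: 56 days at 0.2% → €7,343,000 × 0.2% × 56/365 = €2,253.1945
June 26, 2030 – April 30, 2031: 309 days at 1.25% → €7,343,000 × 1.25% × 309/365 = €77,705.0342
Total = €79,958.2288

€79,958.23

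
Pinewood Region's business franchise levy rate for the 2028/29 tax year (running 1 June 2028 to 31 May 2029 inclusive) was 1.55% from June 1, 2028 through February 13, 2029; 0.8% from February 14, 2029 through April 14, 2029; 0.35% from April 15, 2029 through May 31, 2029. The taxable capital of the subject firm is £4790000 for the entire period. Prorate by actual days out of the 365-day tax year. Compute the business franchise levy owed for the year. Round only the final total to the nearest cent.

June 1, 2028 – February 13, 2029: 258 days at 1.55% → £4790000 × 1.55% × 258/365 = £52480.0274
February 14 – April 14, 2029: 60 days at 0.8% → £4790000 × 0.8% × 60/365 = £6299.1781
April 15 – May 31, 2029: 47 days at 0.35% → £4790000 × 0.35% × 47/365 = £2158.7808
Total = £60937.9863

£60937.99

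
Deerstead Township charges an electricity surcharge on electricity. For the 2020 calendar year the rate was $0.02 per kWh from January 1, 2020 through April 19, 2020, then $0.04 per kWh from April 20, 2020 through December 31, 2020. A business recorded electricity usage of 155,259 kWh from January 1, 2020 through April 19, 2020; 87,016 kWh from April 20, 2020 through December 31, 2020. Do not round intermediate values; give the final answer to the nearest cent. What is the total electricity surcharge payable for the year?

January 1 – April 19, 2020: 155,259 kWh at $0.02/kWh → $3,105.18
April 20 – December 31, 2020: 87,016 kWh at $0.04/kWh → $3,480.64

$6,585.82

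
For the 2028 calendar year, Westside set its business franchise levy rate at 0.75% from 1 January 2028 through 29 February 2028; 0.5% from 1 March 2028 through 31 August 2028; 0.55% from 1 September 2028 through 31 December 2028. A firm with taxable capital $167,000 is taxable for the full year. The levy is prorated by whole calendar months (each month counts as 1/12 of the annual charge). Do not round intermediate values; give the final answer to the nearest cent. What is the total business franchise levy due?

1 January – 29 February 2028: 2 months at 0.75% → $167,000 × 0.75% × 2/12 = $208.7500
1 March – 31 August 2028: 6 months at 0.5% → $167,000 × 0.5% × 6/12 = $417.5000
1 September – 31 December 2028: 4 months at 0.55% → $167,000 × 0.55% × 4/12 = $306.1667
Total = $932.4167

$932.42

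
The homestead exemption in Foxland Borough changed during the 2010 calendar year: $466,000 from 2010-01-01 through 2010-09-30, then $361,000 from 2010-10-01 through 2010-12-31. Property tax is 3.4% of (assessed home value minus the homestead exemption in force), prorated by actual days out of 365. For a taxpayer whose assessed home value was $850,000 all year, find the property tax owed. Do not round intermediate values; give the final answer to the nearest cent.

$13,955.84

2010-01-01 to 2010-09-30: 273 days, exemption $466,000 → ($850,000 − $466,000) × 3.4% × 273/365 = $9,765.1726
2010-10-01 to 2010-12-31: 92 days, exemption $361,000 → ($850,000 − $361,000) × 3.4% × 92/365 = $4,190.6630
Total = $13,955.8356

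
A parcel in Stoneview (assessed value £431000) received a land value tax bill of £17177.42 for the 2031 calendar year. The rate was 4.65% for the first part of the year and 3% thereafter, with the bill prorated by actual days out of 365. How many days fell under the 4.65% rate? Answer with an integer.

218 days

Let d = days at the first rate; then 365 − d days at the second rate.
£431000 × [4.65%·d + 3%·(365−d)] / 365 = £17177.42
Solving gives d = 218, so the new rate took effect on 7 August 2031.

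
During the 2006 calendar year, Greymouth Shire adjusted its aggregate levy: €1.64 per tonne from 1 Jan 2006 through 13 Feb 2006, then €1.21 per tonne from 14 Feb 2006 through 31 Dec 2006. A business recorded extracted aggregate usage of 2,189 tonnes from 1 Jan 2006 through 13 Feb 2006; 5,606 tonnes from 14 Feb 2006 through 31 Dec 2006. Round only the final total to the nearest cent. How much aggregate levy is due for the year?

1 Jan – 13 Feb 2006: 2,189 tonnes at €1.64/tonne → €3589.96
14 Feb – 31 Dec 2006: 5,606 tonnes at €1.21/tonne → €6783.26

€10373.22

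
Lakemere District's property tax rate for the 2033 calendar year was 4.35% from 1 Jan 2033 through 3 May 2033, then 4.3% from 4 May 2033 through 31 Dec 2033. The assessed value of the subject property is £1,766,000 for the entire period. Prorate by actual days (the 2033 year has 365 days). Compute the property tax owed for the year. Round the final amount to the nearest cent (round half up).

1 Jan – 3 May 2033: 123 days at 4.35% → £1,766,000 × 4.35% × 123/365 = £25,887.6247
4 May – 31 Dec 2033: 242 days at 4.3% → £1,766,000 × 4.3% × 242/365 = £50,347.9342
Total = £76,235.5589

£76,235.56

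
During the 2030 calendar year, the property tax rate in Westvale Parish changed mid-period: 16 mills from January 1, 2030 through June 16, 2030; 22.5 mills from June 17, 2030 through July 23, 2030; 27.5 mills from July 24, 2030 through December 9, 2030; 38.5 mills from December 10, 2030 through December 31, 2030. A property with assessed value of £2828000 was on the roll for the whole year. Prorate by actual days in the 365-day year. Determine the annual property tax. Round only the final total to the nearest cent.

£63331.70

January 1 – June 16, 2030: 167 days at 16 mills → £2828000 × 1.6% × 167/365 = £20702.5096
June 17 – July 23, 2030: 37 days at 22.5 mills → £2828000 × 2.25% × 37/365 = £6450.1644
July 24 – December 9, 2030: 139 days at 27.5 mills → £2828000 × 2.75% × 139/365 = £29616.5205
December 10 – December 31, 2030: 22 days at 38.5 mills → £2828000 × 3.85% × 22/365 = £6562.5096
Total = £63331.7041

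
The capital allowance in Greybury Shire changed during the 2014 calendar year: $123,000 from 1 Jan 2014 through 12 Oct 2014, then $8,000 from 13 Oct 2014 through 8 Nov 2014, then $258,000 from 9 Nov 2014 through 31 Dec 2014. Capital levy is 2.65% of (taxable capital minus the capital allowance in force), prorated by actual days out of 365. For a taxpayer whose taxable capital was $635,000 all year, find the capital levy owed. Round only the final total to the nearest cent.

1 Jan – 12 Oct 2014: 285 days, exemption $123,000 → ($635,000 − $123,000) × 2.65% × 285/365 = $10,594.1918
13 Oct – 8 Nov 2014: 27 days, exemption $8,000 → ($635,000 − $8,000) × 2.65% × 27/365 = $1,229.0918
9 Nov – 31 Dec 2014: 53 days, exemption $258,000 → ($635,000 − $258,000) × 2.65% × 53/365 = $1,450.6753
Total = $13,273.9589

$13,273.96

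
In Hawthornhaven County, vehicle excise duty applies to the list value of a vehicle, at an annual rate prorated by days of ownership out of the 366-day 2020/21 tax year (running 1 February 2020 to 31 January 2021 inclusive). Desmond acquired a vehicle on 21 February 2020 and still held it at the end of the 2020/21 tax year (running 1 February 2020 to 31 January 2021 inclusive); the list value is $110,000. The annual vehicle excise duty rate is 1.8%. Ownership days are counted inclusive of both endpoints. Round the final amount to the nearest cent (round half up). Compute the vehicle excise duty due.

Days held (21 February 2020 – 31 January 2021): 346 out of 366
Tax = $110,000 × 1.8% × 346/366 = $1,871.8033

$1,871.80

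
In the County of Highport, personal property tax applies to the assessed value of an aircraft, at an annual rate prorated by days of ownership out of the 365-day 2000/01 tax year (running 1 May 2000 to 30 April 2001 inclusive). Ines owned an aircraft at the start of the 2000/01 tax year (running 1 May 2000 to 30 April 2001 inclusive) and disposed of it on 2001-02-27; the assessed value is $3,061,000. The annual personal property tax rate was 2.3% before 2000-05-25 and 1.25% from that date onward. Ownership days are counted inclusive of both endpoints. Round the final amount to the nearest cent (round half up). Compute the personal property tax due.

2000-05-01 to 2000-05-24: 24 days at 2.3% → $3,061,000 × 2.3% × 24/365 = $4,629.2384
2000-05-25 to 2001-02-27: 279 days at 1.25% → $3,061,000 × 1.25% × 279/365 = $29,247.2260
Total = $33,876.4644

$33,876.46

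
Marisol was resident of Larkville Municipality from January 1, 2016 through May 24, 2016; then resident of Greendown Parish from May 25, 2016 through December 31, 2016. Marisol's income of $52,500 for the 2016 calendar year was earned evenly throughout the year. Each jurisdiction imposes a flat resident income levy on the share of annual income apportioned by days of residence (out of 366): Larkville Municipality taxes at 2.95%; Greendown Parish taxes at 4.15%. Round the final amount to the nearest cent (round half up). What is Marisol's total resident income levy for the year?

$1,929.16

Larkville Municipality, January 1 – May 24, 2016: 145 days → $52,500 × 2.95% × 145/366 = $613.5758
Greendown Parish, May 25 – December 31, 2016: 221 days → $52,500 × 4.15% × 221/366 = $1,315.5840
Total = $1,929.1598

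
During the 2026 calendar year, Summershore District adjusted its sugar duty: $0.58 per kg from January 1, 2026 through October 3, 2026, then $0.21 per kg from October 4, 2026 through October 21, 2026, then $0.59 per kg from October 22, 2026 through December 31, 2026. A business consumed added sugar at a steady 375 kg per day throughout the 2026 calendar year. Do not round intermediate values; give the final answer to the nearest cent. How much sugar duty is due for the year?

$77,156.25

January 1 – October 3, 2026: 276 days × 375 kg/day = 103,500 kg at $0.58/kg → $60,030.00
October 4 – October 21, 2026: 18 days × 375 kg/day = 6,750 kg at $0.21/kg → $1,417.50
October 22 – December 31, 2026: 71 days × 375 kg/day = 26,625 kg at $0.59/kg → $15,708.75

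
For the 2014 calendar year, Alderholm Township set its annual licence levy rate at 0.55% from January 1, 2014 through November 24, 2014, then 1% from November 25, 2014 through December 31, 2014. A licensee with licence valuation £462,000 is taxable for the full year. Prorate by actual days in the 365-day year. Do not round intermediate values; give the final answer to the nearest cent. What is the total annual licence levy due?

£2,751.75

January 1 – November 24, 2014: 328 days at 0.55% → £462,000 × 0.55% × 328/365 = £2,283.4192
November 25 – December 31, 2014: 37 days at 1% → £462,000 × 1% × 37/365 = £468.3288
Total = £2,751.7479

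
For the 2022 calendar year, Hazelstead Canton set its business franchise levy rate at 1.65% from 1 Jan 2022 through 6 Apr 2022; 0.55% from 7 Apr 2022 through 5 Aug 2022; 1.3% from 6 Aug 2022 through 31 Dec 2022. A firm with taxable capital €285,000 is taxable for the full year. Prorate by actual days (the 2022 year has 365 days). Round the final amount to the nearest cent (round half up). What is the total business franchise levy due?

1 Jan – 6 Apr 2022: 96 days at 1.65% → €285,000 × 1.65% × 96/365 = €1,236.8219
7 Apr – 5 Aug 2022: 121 days at 0.55% → €285,000 × 0.55% × 121/365 = €519.6370
6 Aug – 31 Dec 2022: 148 days at 1.3% → €285,000 × 1.3% × 148/365 = €1,502.3014
Total = €3,258.7603

€3,258.76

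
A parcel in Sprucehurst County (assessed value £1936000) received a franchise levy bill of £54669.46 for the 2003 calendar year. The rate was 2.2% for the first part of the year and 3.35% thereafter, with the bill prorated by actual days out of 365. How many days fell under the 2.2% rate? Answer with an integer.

167 days

Let d = days at the first rate; then 365 − d days at the second rate.
£1936000 × [2.2%·d + 3.35%·(365−d)] / 365 = £54669.46
Solving gives d = 167, so the new rate took effect on 17 June 2003.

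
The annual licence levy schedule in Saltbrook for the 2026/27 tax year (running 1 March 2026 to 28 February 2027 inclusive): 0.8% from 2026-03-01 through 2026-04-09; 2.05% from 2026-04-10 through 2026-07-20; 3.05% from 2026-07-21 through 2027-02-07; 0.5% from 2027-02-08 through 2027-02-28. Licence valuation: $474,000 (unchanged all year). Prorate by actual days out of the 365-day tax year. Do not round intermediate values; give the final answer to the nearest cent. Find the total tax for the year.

2026-03-01 to 2026-04-09: 40 days at 0.8% → $474,000 × 0.8% × 40/365 = $415.5616
2026-04-10 to 2026-07-20: 102 days at 2.05% → $474,000 × 2.05% × 102/365 = $2,715.4356
2026-07-21 to 2027-02-07: 202 days at 3.05% → $474,000 × 3.05% × 202/365 = $8,000.8603
2027-02-08 to 2027-02-28: 21 days at 0.5% → $474,000 × 0.5% × 21/365 = $136.3562
Total = $11,268.2137

$11,268.21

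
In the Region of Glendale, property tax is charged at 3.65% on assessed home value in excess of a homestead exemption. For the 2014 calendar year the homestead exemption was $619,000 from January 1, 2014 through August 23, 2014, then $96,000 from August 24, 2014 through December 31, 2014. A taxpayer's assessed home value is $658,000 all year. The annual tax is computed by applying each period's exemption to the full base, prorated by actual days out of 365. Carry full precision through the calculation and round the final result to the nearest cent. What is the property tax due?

$8,222.50

January 1 – August 23, 2014: 235 days, exemption $619,000 → ($658,000 − $619,000) × 3.65% × 235/365 = $916.5000
August 24 – December 31, 2014: 130 days, exemption $96,000 → ($658,000 − $96,000) × 3.65% × 130/365 = $7,306.0000
Total = $8,222.5000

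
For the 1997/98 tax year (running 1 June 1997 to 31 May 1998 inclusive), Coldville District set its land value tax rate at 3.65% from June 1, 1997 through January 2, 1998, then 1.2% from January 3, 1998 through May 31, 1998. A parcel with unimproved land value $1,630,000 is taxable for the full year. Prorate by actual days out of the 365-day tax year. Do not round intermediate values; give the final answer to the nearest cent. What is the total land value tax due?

$43,192.77

June 1, 1997 – January 2, 1998: 216 days at 3.65% → $1,630,000 × 3.65% × 216/365 = $35,208.0000
January 3 – May 31, 1998: 149 days at 1.2% → $1,630,000 × 1.2% × 149/365 = $7,984.7671
Total = $43,192.7671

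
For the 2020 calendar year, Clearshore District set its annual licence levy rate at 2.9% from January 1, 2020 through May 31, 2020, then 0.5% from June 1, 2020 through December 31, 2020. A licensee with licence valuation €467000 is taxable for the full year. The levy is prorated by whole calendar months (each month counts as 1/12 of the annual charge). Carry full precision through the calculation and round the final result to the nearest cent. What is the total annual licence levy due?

January 1 – May 31, 2020: 5 months at 2.9% → €467000 × 2.9% × 5/12 = €5642.9167
June 1 – December 31, 2020: 7 months at 0.5% → €467000 × 0.5% × 7/12 = €1362.0833
Total = €7005.0000

€7005.00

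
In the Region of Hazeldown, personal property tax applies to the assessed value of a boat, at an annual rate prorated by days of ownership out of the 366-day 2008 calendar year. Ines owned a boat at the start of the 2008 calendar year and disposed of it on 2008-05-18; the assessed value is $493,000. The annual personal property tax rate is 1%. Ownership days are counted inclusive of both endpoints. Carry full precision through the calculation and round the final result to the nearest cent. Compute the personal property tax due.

Days held (2008-01-01 to 2008-05-18): 139 out of 366
Tax = $493,000 × 1% × 139/366 = $1,872.3224

$1,872.32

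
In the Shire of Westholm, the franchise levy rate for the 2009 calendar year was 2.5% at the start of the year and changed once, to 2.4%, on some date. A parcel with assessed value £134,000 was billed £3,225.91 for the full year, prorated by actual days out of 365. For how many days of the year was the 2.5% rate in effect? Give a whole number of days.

27 days

Let d = days at the first rate; then 365 − d days at the second rate.
£134,000 × [2.5%·d + 2.4%·(365−d)] / 365 = £3,225.91
Solving gives d = 27, so the new rate took effect on January 28, 2009.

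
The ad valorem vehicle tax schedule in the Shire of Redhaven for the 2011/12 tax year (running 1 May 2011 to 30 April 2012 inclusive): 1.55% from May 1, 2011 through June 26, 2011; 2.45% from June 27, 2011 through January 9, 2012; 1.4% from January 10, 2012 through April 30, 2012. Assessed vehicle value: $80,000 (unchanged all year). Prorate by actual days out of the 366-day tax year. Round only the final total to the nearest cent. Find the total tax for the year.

$1,590.82

May 1 – June 26, 2011: 57 days at 1.55% → $80,000 × 1.55% × 57/366 = $193.1148
June 27, 2011 – January 9, 2012: 197 days at 2.45% → $80,000 × 2.45% × 197/366 = $1,054.9727
January 10 – April 30, 2012: 112 days at 1.4% → $80,000 × 1.4% × 112/366 = $342.7322
Total = $1,590.8197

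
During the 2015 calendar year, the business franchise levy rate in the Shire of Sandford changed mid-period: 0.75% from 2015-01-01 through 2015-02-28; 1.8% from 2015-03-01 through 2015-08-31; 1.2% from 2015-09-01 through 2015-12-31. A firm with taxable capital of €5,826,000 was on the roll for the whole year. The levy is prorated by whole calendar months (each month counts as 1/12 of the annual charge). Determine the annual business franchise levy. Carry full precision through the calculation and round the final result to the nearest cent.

2015-01-01 to 2015-02-28: 2 months at 0.75% → €5,826,000 × 0.75% × 2/12 = €7,282.5000
2015-03-01 to 2015-08-31: 6 months at 1.8% → €5,826,000 × 1.8% × 6/12 = €52,434.0000
2015-09-01 to 2015-12-31: 4 months at 1.2% → €5,826,000 × 1.2% × 4/12 = €23,304.0000
Total = €83,020.5000

€83,020.50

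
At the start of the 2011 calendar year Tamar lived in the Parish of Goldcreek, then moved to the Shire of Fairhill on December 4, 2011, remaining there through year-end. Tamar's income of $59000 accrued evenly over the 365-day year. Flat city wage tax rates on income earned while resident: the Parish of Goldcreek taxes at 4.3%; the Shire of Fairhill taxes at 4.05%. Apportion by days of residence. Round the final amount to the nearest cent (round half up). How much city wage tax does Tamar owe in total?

The Parish of Goldcreek, January 1 – December 3, 2011: 337 days → $59000 × 4.3% × 337/365 = $2342.3808
The Shire of Fairhill, December 4 – December 31, 2011: 28 days → $59000 × 4.05% × 28/365 = $183.3041
Total = $2525.6849

$2525.68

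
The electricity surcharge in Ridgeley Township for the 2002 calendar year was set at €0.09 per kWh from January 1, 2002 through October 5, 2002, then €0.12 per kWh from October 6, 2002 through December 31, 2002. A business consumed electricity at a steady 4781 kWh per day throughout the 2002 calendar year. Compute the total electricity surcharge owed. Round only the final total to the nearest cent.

January 1 – October 5, 2002: 278 days × 4781 kWh/day = 1,329,118 kWh at €0.09/kWh → €119,620.62
October 6 – December 31, 2002: 87 days × 4781 kWh/day = 415,947 kWh at €0.12/kWh → €49,913.64

€169,534.26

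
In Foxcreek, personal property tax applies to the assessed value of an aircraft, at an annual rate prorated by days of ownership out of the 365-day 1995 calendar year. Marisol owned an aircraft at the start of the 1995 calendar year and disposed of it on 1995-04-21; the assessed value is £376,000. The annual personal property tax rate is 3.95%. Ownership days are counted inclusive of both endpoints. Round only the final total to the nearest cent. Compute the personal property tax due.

£4,516.64

Days held (1995-01-01 to 1995-04-21): 111 out of 365
Tax = £376,000 × 3.95% × 111/365 = £4,516.6356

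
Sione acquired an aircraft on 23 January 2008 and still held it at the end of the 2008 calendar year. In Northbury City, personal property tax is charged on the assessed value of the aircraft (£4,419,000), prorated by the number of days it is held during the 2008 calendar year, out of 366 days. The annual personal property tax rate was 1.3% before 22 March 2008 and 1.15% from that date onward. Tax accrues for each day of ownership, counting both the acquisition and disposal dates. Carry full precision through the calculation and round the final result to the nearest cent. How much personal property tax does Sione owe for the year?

23 January – 21 March 2008: 59 days at 1.3% → £4,419,000 × 1.3% × 59/366 = £9,260.5820
22 March – 31 December 2008: 285 days at 1.15% → £4,419,000 × 1.15% × 285/366 = £39,571.7828
Total = £48,832.3648

£48,832.36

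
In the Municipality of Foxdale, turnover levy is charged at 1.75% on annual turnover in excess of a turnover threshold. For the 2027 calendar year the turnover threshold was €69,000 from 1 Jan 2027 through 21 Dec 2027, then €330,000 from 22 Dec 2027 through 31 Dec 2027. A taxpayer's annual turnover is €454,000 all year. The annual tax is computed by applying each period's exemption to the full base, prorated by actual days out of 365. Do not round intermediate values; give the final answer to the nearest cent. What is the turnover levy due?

1 Jan – 21 Dec 2027: 355 days, exemption €69,000 → (€454,000 − €69,000) × 1.75% × 355/365 = €6,552.9110
22 Dec – 31 Dec 2027: 10 days, exemption €330,000 → (€454,000 − €330,000) × 1.75% × 10/365 = €59.4521
Total = €6,612.3630

€6,612.36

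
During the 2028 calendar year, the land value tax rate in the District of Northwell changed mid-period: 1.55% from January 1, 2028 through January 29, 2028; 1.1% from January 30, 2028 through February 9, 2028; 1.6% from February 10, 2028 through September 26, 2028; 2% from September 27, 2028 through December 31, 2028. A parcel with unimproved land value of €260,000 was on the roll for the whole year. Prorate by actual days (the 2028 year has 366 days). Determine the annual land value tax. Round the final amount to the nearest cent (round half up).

€4,383.42

January 1 – January 29, 2028: 29 days at 1.55% → €260,000 × 1.55% × 29/366 = €319.3169
January 30 – February 9, 2028: 11 days at 1.1% → €260,000 × 1.1% × 11/366 = €85.9563
February 10 – September 26, 2028: 230 days at 1.6% → €260,000 × 1.6% × 230/366 = €2,614.2077
September 27 – December 31, 2028: 96 days at 2% → €260,000 × 2% × 96/366 = €1,363.9344
Total = €4,383.4153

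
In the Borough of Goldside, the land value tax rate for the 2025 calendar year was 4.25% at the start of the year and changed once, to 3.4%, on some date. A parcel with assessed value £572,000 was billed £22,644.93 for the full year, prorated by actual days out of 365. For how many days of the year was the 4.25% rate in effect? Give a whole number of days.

Let d = days at the first rate; then 365 − d days at the second rate.
£572,000 × [4.25%·d + 3.4%·(365−d)] / 365 = £22,644.93
Solving gives d = 240, so the new rate took effect on August 29, 2025.

240 days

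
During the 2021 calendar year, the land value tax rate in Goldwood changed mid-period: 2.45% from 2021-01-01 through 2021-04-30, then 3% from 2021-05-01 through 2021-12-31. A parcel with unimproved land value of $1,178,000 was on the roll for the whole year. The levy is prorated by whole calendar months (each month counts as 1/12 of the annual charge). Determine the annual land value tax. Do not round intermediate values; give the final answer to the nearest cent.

$33,180.33

2021-01-01 to 2021-04-30: 4 months at 2.45% → $1,178,000 × 2.45% × 4/12 = $9,620.3333
2021-05-01 to 2021-12-31: 8 months at 3% → $1,178,000 × 3% × 8/12 = $23,560.0000
Total = $33,180.3333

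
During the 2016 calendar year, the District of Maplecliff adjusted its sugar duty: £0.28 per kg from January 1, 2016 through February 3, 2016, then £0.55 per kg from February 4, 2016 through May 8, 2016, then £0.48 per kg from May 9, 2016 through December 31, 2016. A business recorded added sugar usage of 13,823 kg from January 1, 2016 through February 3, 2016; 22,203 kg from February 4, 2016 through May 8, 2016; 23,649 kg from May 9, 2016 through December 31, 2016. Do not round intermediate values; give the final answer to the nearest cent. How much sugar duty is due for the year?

£27433.61

January 1 – February 3, 2016: 13,823 kg at £0.28/kg → £3870.44
February 4 – May 8, 2016: 22,203 kg at £0.55/kg → £12211.65
May 9 – December 31, 2016: 23,649 kg at £0.48/kg → £11351.52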